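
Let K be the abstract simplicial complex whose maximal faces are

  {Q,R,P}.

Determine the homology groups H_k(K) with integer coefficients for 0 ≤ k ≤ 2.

H_0 ≅ Z,  H_1 = 0,  H_2 = 0.

Take the total order P < Q < R on the vertex set. Then K (dimension 2) consists of the simplices:

  0-simplices (3): P, Q, R
  1-simplices (3): PQ, PR, QR
  2-simplices (1): PQR

Hence C_0 ≅ Z^3, C_1 ≅ Z^3, C_2 ≅ Z^1.

Boundary ∂_1: C_1 → C_0 is given by ∂[p,q] = [q] − [p]. For instance
  ∂PQ = Q − P.
This gives a 3×3 integer matrix of rank 2; reducing to Smith normal form yields diagonal entries (1,1).

Boundary ∂_2: C_2 → C_1 sends each 2-simplex [p,q,r] to [q,r] − [p,r] + [p,q]. For instance
  ∂PQR = QR − PR + PQ.
As a 3×1 matrix over Z this has rank 1, with invariant factors (1).

From H_k ≅ ker(∂_k) / im(∂_{k+1}) we obtain:

  H_0: rank C_0 − rank ∂_1 = 3 − 2 = 1, and the invariant factors of ∂_1 are all 1, so H_0 = Z.
  H_1: rank ker ∂_1 − rank ∂_2 = (3 − 2) − 1 = 0, and the invariant factors of ∂_2 are all 1, so H_1 = 0.
  H_2: rank ker ∂_2 − rank ∂_3 = (1 − 1) − 0 = 0, and there is no ∂_3, so H_2 = 0.

As a check, the Euler characteristic is 3 − 3 + 1 = 1, which agrees with 1 − 0 + 0 = 1.
(K is a triangulation of the 2-simplex.)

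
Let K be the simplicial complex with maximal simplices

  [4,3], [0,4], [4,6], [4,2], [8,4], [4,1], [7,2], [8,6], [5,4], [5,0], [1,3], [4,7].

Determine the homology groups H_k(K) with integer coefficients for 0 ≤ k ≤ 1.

We work with the vertex ordering 0 < 1 < 2 < 3 < 4 < 5 < 6 < 7 < 8. The simplices of K, each written with vertices in increasing order, are:

  0-simplices (9): [0], [1], [2], [3], [4], [5], [6], [7], [8]
  1-simplices (12): [0,4], [0,5], [1,3], [1,4], [2,4], [2,7], [3,4], [4,5], [4,6], [4,7], [4,8], [6,8]

giving chain groups C_0 ≅ Z^9, C_1 ≅ Z^12.

The boundary map ∂_1: C_1 → C_0 is given by ∂[p,q] = [q] − [p].
This gives a 9×12 integer matrix of rank 8; reducing to Smith normal form yields diagonal entries (1,1,1,1,1,1,1,1).

Reading off H_k = ker ∂_k / im ∂_{k+1}:

  H_0: rank C_0 − rank ∂_1 = 9 − 8 = 1, and the invariant factors of ∂_1 are all 1, so H_0 ≅ Z.
  H_1: rank ker ∂_1 − rank ∂_2 = (12 − 8) − 0 = 4, and there is no ∂_2, so H_1 ≅ Z^4.

As a check, the Euler characteristic is 9 − 12 = -3, which agrees with 1 − 4 = -3.
(K is a triangulation of a wedge of 4 circles.)

H_0 = Z,  H_1 = Z^4.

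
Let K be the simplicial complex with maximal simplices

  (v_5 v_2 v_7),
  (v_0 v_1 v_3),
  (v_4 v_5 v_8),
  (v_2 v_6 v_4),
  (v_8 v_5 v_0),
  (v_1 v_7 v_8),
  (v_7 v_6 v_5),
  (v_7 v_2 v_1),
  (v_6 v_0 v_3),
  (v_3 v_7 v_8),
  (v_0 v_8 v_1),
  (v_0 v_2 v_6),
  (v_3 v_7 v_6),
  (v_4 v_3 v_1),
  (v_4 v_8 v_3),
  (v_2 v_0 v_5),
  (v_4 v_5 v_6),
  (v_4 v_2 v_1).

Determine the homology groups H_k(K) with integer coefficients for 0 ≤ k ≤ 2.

H_0 ≅ Z,  H_1 ≅ Z ⊕ Z_2,  H_2 = 0.

Fix the vertex order v_0 < v_1 < v_2 < v_3 < v_4 < v_5 < v_6 < v_7 < v_8 and write every simplex with vertices in increasing order. Then dim K = 2 and the simplices of K are:

  0-simplices (9): [v_0], [v_1], [v_2], [v_3], [v_4], [v_5], [v_6], [v_7], [v_8]
  1-simplices (27): (27 of them)
  2-simplices (18): (18 of them)

so the chain groups are C_0 ≅ Z^9, C_1 ≅ Z^27, C_2 ≅ Z^18.

∂_1: C_1 → C_0 sends each edge [p,q] (with p < q) to q − p. For instance
  ∂[v_0,v_3] = [v_3] − [v_0].
The 9×27 boundary matrix has rank 8 and Smith normal form diag(1,1,1,1,1,1,1,1).

Boundary ∂_2: C_2 → C_1 maps a triangle to the signed sum of its edges. For instance
  ∂[v_0,v_3,v_6] = [v_3,v_6] − [v_0,v_6] + [v_0,v_3],
  ∂[v_3,v_6,v_7] = [v_6,v_7] − [v_3,v_7] + [v_3,v_6].
This gives a 27×18 integer matrix of rank 18; reducing to Smith normal form yields diagonal entries (1,1,1,1,1,1,1,1,1,1,1,1,1,1,1,1,1,2).

From H_k ≅ ker(∂_k) / im(∂_{k+1}) we obtain:

  H_0: rank C_0 − rank ∂_1 = 9 − 8 = 1, and the invariant factors of ∂_1 are all 1, so H_0 = Z.
  H_1: rank ker ∂_1 − rank ∂_2 = (27 − 8) − 18 = 1, and ∂_2 has invariant factor 2 > 1, so H_1 = Z ⊕ Z_2.
  H_2: rank ker ∂_2 − rank ∂_3 = (18 − 18) − 0 = 0, and there is no ∂_3, so H_2 = 0.

As a check, the Euler characteristic is 9 − 27 + 18 = 0, which agrees with 1 − 1 + 0 = 0.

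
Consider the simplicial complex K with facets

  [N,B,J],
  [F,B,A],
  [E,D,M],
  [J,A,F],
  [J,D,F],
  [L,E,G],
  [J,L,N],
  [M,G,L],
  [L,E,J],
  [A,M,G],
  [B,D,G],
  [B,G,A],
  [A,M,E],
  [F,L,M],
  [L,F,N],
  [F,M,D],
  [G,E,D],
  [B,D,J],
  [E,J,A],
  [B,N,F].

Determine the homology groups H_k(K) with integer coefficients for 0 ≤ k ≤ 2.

Take the total order A < B < D < E < F < G < J < L < M < N on the vertex set. Then K (dimension 2) consists of the simplices:

  0-simplices (10): A, B, D, E, F, G, J, L, M, N
  1-simplices (30): AB, AE, AF, AG, AJ, AM, BD, BF, BG, BJ, BN, DE, DF, DG, DJ, DM, EG, EJ, EL, EM, FJ, FL, FM, FN, GL, GM, JL, JN, LM, LN
  2-simplices (20): ABF, ABG, AEJ, AEM, AFJ, AGM, BDG, BDJ, BFN, BJN, DEG, DEM, DFJ, DFM, EGL, EJL, FLM, FLN, GLM, JLN

giving chain groups C_0 ≅ Z^10, C_1 ≅ Z^30, C_2 ≅ Z^20.

The boundary map ∂_1: C_1 → C_0 maps an edge to its endpoints' difference, ∂[p,q] = q − p.
This gives a 10×30 integer matrix of rank 9; reducing to Smith normal form yields diagonal entries (1,1,1,1,1,1,1,1,1).

∂_2: C_2 → C_1 sends each 2-simplex [p,q,r] to [q,r] − [p,r] + [p,q]. For instance
  ∂BJN = JN − BN + BJ,
  ∂BDJ = DJ − BJ + BD.
The resulting 30×20 matrix has rank 20, and its Smith normal form has invariant factors (1,1,1,1,1,1,1,1,1,1,1,1,1,1,1,1,1,1,1,2).

Reading off H_k = ker ∂_k / im ∂_{k+1}:

  H_0: rank C_0 − rank ∂_1 = 10 − 9 = 1, and the invariant factors of ∂_1 are all 1, so H_0 = Z.
  H_1: rank ker ∂_1 − rank ∂_2 = (30 − 9) − 20 = 1, and ∂_2 has invariant factor 2 > 1, so H_1 = Z × Z/2.
  H_2: rank ker ∂_2 − rank ∂_3 = (20 − 20) − 0 = 0, and there is no ∂_3, so H_2 = 0.

As a check, the Euler characteristic is 10 − 30 + 20 = 0, which agrees with 1 − 1 + 0 = 0.

H_0 ≅ Z,  H_1 ≅ Z × Z/2,  H_2 = 0.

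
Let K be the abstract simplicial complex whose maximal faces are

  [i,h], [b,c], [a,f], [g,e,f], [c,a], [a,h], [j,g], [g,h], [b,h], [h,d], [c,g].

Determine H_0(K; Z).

H_0 = Z.

We work with the vertex ordering a < b < c < d < e < f < g < h < i < j. The simplices of K, each written with vertices in increasing order, are:

  0-simplices (10): a, b, c, d, e, f, g, h, i, j
  1-simplices (13): ac, af, ah, bc, bh, cg, dh, ef, eg, fg, gh, gj, hi
  2-simplices (1): efg

Hence C_0 ≅ Z^10, C_1 ≅ Z^13, C_2 ≅ Z^1.

Boundary ∂_1: C_1 → C_0 sends each edge [p,q] (with p < q) to q − p. For instance
  ∂dh = h − d.
As a 10×13 matrix over Z this has rank 9, with invariant factors (1,1,1,1,1,1,1,1,1).

∂_2: C_2 → C_1 sends each 2-simplex [p,q,r] to [q,r] − [p,r] + [p,q]. For instance
  ∂efg = fg − eg + ef.
As a 13×1 matrix over Z this has rank 1, with invariant factors (1).

Reading off H_k = ker ∂_k / im ∂_{k+1}:

  H_0: rank C_0 − rank ∂_1 = 10 − 9 = 1, and the invariant factors of ∂_1 are all 1, so H_0 = Z.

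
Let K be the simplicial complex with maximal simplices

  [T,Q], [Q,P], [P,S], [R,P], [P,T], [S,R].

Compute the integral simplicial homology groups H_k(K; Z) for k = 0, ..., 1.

H_0 ≅ Z,  H_1 ≅ Z^2.

K has 5 vertices, 6 edges.
rank ∂_0 = 0, rank ∂_1 = 4 ⇒ b_0 = 5 − 0 − 4 = 1; all invariant factors of ∂_1 are 1 so no torsion. So H_0 ≅ Z.
rank ∂_1 = 4, rank ∂_2 = 0 ⇒ b_1 = 6 − 4 − 0 = 2. So H_1 ≅ Z^2.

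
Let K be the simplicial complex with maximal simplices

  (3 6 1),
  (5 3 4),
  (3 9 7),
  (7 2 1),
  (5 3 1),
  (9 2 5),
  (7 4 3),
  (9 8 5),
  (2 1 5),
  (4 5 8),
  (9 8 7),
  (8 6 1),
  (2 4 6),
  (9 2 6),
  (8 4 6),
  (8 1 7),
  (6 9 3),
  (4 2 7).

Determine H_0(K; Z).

We work with the vertex ordering 1 < 2 < 3 < 4 < 5 < 6 < 7 < 8 < 9. The simplices of K, each written with vertices in increasing order, are:

  0-simplices (9): [1], [2], [3], [4], [5], [6], [7], [8], [9]
  1-simplices (27): (27 of them)
  2-simplices (18): [1,2,5], [1,2,7], [1,3,5], [1,3,6], [1,6,8], [1,7,8], [2,4,6], [2,4,7], [2,5,9], [2,6,9], [3,4,5], [3,4,7], [3,6,9], [3,7,9], [4,5,8], [4,6,8], [5,8,9], [7,8,9]

so the chain groups are C_0 ≅ Z^9, C_1 ≅ Z^27, C_2 ≅ Z^18.

∂_1: C_1 → C_0 is given by ∂[p,q] = [q] − [p].
This gives a 9×27 integer matrix of rank 8; reducing to Smith normal form yields diagonal entries (1,1,1,1,1,1,1,1).

The boundary map ∂_2: C_2 → C_1 maps a triangle to the signed sum of its edges. For instance
  ∂[3,7,9] = [7,9] − [3,9] + [3,7],
  ∂[1,2,5] = [2,5] − [1,5] + [1,2].
The resulting 27×18 matrix has rank 17, and its Smith normal form has invariant factors (1,1,1,1,1,1,1,1,1,1,1,1,1,1,1,1,1).

Computing H_k = (kernel of ∂_k) / (image of ∂_{k+1}):

  H_0: rank C_0 − rank ∂_1 = 9 − 8 = 1, and the invariant factors of ∂_1 are all 1, so H_0 ≅ Z.

(K is a triangulation of the torus T^2.)

H_0 ≅ Z.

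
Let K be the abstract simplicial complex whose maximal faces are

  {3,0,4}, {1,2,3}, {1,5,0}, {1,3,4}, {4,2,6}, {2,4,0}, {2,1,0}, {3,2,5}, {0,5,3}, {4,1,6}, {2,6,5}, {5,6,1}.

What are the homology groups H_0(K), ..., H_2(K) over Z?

Order the vertices as 0 < 1 < 2 < 3 < 4 < 5 < 6. Listing each simplex with vertices in this order, K has dimension 2 with simplices:

  0-simplices (7): [0], [1], [2], [3], [4], [5], [6]
  1-simplices (18): [0,1], [0,2], [0,3], [0,4], [0,5], [1,2], [1,3], [1,4], [1,5], [1,6], [2,3], [2,4], [2,5], [2,6], [3,4], [3,5], [4,6], [5,6]
  2-simplices (12): [0,1,2], [0,1,5], [0,2,4], [0,3,4], [0,3,5], [1,2,3], [1,3,4], [1,4,6], [1,5,6], [2,3,5], [2,4,6], [2,5,6]

so the chain groups are C_0 ≅ Z^7, C_1 ≅ Z^18, C_2 ≅ Z^12.

Boundary ∂_1: C_1 → C_0 sends each edge [p,q] (with p < q) to q − p. For instance
  ∂[0,4] = [4] − [0].
As a 7×18 matrix over Z this has rank 6, with invariant factors (1,1,1,1,1,1).

Boundary ∂_2: C_2 → C_1 maps a triangle to the signed sum of its edges. For instance
  ∂[2,5,6] = [5,6] − [2,6] + [2,5],
  ∂[1,2,3] = [2,3] − [1,3] + [1,2].
As a 18×12 matrix over Z this has rank 12, with invariant factors (1,1,1,1,1,1,1,1,1,1,1,2).

Reading off H_k = ker ∂_k / im ∂_{k+1}:

  H_0: rank C_0 − rank ∂_1 = 7 − 6 = 1, and the invariant factors of ∂_1 are all 1, so H_0 = Z.
  H_1: rank ker ∂_1 − rank ∂_2 = (18 − 6) − 12 = 0, and ∂_2 has invariant factor 2 > 1, so H_1 = Z/2Z.
  H_2: rank ker ∂_2 − rank ∂_3 = (12 − 12) − 0 = 0, and there is no ∂_3, so H_2 = 0.

As a check, the Euler characteristic is 7 − 18 + 12 = 1, which agrees with 1 − 0 + 0 = 1.

H_0 = Z,  H_1 = Z/2Z,  H_2 = 0.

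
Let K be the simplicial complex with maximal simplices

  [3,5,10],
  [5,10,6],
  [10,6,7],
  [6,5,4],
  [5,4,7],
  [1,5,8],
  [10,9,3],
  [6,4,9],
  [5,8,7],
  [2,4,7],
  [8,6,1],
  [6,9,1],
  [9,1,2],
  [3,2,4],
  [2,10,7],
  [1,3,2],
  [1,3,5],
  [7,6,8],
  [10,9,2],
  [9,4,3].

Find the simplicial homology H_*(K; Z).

H_0 ≅ Z,  H_1 ≅ Z ⊕ Z_2,  H_2 = 0.

Take the total order 1 < 2 < 3 < 4 < 5 < 6 < 7 < 8 < 9 < 10 on the vertex set. Then K (dimension 2) consists of the simplices:

  0-simplices (10): [1], [2], [3], [4], [5], [6], [7], [8], [9], [10]
  1-simplices (30): (30 of them)
  2-simplices (20): (20 of them)

giving chain groups C_0 ≅ Z^10, C_1 ≅ Z^30, C_2 ≅ Z^20.

∂_1: C_1 → C_0 maps an edge to its endpoints' difference, ∂[p,q] = q − p. For instance
  ∂[1,2] = [2] − [1].
As a 10×30 matrix over Z this has rank 9, with invariant factors (1,1,1,1,1,1,1,1,1).

∂_2: C_2 → C_1 maps a triangle to the signed sum of its edges. For instance
  ∂[6,7,8] = [7,8] − [6,8] + [6,7],
  ∂[2,9,10] = [9,10] − [2,10] + [2,9].
As a 30×20 matrix over Z this has rank 20, with invariant factors (1,1,1,1,1,1,1,1,1,1,1,1,1,1,1,1,1,1,1,2).

Computing H_k = (kernel of ∂_k) / (image of ∂_{k+1}):

  H_0: rank C_0 − rank ∂_1 = 10 − 9 = 1, and the invariant factors of ∂_1 are all 1, so H_0 ≅ Z.
  H_1: rank ker ∂_1 − rank ∂_2 = (30 − 9) − 20 = 1, and ∂_2 has invariant factor 2 > 1, so H_1 ≅ Z ⊕ Z_2.
  H_2: rank ker ∂_2 − rank ∂_3 = (20 − 20) − 0 = 0, and there is no ∂_3, so H_2 ≅ 0.

As a check, the Euler characteristic is 10 − 30 + 20 = 0, which agrees with 1 − 1 + 0 = 0.
(K is a triangulation of the Klein bottle.)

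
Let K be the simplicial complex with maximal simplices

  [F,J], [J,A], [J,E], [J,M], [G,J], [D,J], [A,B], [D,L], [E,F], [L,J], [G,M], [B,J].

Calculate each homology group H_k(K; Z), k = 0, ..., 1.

Take the total order A < B < D < E < F < G < J < L < M on the vertex set. Then K (dimension 1) consists of the simplices:

  0-simplices (9): A, B, D, E, F, G, J, L, M
  1-simplices (12): AB, AJ, BJ, DJ, DL, EF, EJ, FJ, GJ, GM, JL, JM

Hence C_0 ≅ Z^9, C_1 ≅ Z^12.

Boundary ∂_1: C_1 → C_0 maps an edge to its endpoints' difference, ∂[p,q] = q − p. For instance
  ∂EF = F − E.
This gives a 9×12 integer matrix of rank 8; reducing to Smith normal form yields diagonal entries (1,1,1,1,1,1,1,1).

Computing H_k = (kernel of ∂_k) / (image of ∂_{k+1}):

  H_0: rank C_0 − rank ∂_1 = 9 − 8 = 1, and the invariant factors of ∂_1 are all 1, so H_0 ≅ Z.
  H_1: rank ker ∂_1 − rank ∂_2 = (12 − 8) − 0 = 4, and there is no ∂_2, so H_1 ≅ Z^4.

H_0 ≅ Z,  H_1 ≅ Z^4.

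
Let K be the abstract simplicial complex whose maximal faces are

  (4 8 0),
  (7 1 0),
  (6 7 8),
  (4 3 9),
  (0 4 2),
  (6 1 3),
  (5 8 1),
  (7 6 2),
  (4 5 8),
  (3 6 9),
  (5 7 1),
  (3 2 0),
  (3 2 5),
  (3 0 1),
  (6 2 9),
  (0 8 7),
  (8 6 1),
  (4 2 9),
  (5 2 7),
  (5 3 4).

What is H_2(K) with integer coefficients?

H_2 = 0.

Take the total order 0 < 1 < 2 < 3 < 4 < 5 < 6 < 7 < 8 < 9 on the vertex set. Then K (dimension 2) consists of the simplices:

  0-simplices (10): [0], [1], [2], [3], [4], [5], [6], [7], [8], [9]
  1-simplices (30): (30 of them)
  2-simplices (20): (20 of them)

so the chain groups are C_0 ≅ Z^10, C_1 ≅ Z^30, C_2 ≅ Z^20.

Boundary ∂_1: C_1 → C_0 is given by ∂[p,q] = [q] − [p].
As a 10×30 matrix over Z this has rank 9, with invariant factors (1,1,1,1,1,1,1,1,1).

The boundary map ∂_2: C_2 → C_1 sends each 2-simplex [p,q,r] to [q,r] − [p,r] + [p,q]. For instance
  ∂[3,4,9] = [4,9] − [3,9] + [3,4],
  ∂[0,1,3] = [1,3] − [0,3] + [0,1].
This gives a 30×20 integer matrix of rank 20; reducing to Smith normal form yields diagonal entries (1,1,1,1,1,1,1,1,1,1,1,1,1,1,1,1,1,1,1,2).

Computing H_k = (kernel of ∂_k) / (image of ∂_{k+1}):

  H_2: rank ker ∂_2 − rank ∂_3 = (20 − 20) − 0 = 0, and there is no ∂_3, so H_2 ≅ 0.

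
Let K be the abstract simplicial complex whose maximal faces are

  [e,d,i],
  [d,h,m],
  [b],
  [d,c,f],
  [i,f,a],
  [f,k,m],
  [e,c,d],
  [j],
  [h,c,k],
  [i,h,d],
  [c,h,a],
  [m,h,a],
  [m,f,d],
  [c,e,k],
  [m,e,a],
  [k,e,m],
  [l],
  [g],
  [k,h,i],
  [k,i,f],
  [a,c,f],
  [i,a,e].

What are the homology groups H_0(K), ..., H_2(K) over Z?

H_0 = Z^5,  H_1 = Z^2,  H_2 = Z.

Fix the vertex order a < b < c < d < e < f < g < h < i < j < k < l < m and write every simplex with vertices in increasing order. Then dim K = 2 and the simplices of K are:

  0-simplices (13): a, b, c, d, e, f, g, h, i, j, k, l, m
  1-simplices (27): ac, ae, af, ah, ai, am, cd, ce, cf, ch, ck, de, df, dh, di, dm, ei, ek, em, fi, fk, fm, hi, hk, hm, ik, km
  2-simplices (18): acf, ach, aei, aem, afi, ahm, cde, cdf, cek, chk, dei, dfm, dhi, dhm, ekm, fik, fkm, hik

giving chain groups C_0 ≅ Z^13, C_1 ≅ Z^27, C_2 ≅ Z^18.

The boundary map ∂_1: C_1 → C_0 sends each edge [p,q] (with p < q) to q − p.
This gives a 13×27 integer matrix of rank 8; reducing to Smith normal form yields diagonal entries (1,1,1,1,1,1,1,1).

Boundary ∂_2: C_2 → C_1 acts by ∂[p,q,r] = [q,r] − [p,r] + [p,q]. For instance
  ∂chk = hk − ck + ch,
  ∂ekm = km − em + ek.
The 27×18 boundary matrix has rank 17 and Smith normal form diag(1,1,1,1,1,1,1,1,1,1,1,1,1,1,1,1,1).

Now H_k = ker ∂_k / im ∂_{k+1}, so:

  H_0: rank C_0 − rank ∂_1 = 13 − 8 = 5, and the invariant factors of ∂_1 are all 1, so H_0 ≅ Z^5.
  H_1: rank ker ∂_1 − rank ∂_2 = (27 − 8) − 17 = 2, and the invariant factors of ∂_2 are all 1, so H_1 ≅ Z^2.
  H_2: rank ker ∂_2 − rank ∂_3 = (18 − 17) − 0 = 1, and there is no ∂_3, so H_2 ≅ Z.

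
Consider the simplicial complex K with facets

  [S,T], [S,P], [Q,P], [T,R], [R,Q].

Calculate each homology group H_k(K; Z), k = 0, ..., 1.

Fix the vertex order P < Q < R < S < T and write every simplex with vertices in increasing order. Then dim K = 1 and the simplices of K are:

  0-simplices (5): P, Q, R, S, T
  1-simplices (5): PQ, PS, QR, RT, ST

so the chain groups are C_0 ≅ Z^5, C_1 ≅ Z^5.

Boundary ∂_1: C_1 → C_0 is given by ∂[p,q] = [q] − [p]. For instance
  ∂QR = R − Q.
The resulting 5×5 matrix has rank 4, and its Smith normal form has invariant factors (1,1,1,1).

Now H_k = ker ∂_k / im ∂_{k+1}, so:

  H_0: rank C_0 − rank ∂_1 = 5 − 4 = 1, and the invariant factors of ∂_1 are all 1, so H_0 ≅ Z.
  H_1: rank ker ∂_1 − rank ∂_2 = (5 − 4) − 0 = 1, and there is no ∂_2, so H_1 ≅ Z.

As a check, the Euler characteristic is 5 − 5 = 0, which agrees with 1 − 1 = 0.

H_0 = Z,  H_1 = Z.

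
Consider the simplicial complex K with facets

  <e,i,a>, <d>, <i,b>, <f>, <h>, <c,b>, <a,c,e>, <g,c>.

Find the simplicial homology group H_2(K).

We work with the vertex ordering a < b < c < d < e < f < g < h < i. The simplices of K, each written with vertices in increasing order, are:

  0-simplices (9): a, b, c, d, e, f, g, h, i
  1-simplices (8): ac, ae, ai, bc, bi, ce, cg, ei
  2-simplices (2): ace, aei

so the chain groups are C_0 ≅ Z^9, C_1 ≅ Z^8, C_2 ≅ Z^2.

Boundary ∂_1: C_1 → C_0 sends each edge [p,q] (with p < q) to q − p.
As a 9×8 matrix over Z this has rank 5, with invariant factors (1,1,1,1,1).

∂_2: C_2 → C_1 maps a triangle to the signed sum of its edges. For instance
  ∂ace = ce − ae + ac,
  ∂aei = ei − ai + ae.
The resulting 8×2 matrix has rank 2, and its Smith normal form has invariant factors (1,1).

Now H_k = ker ∂_k / im ∂_{k+1}, so:

  H_2: rank ker ∂_2 − rank ∂_3 = (2 − 2) − 0 = 0, and there is no ∂_3, so H_2 ≅ 0.

H_2 ≅ 0.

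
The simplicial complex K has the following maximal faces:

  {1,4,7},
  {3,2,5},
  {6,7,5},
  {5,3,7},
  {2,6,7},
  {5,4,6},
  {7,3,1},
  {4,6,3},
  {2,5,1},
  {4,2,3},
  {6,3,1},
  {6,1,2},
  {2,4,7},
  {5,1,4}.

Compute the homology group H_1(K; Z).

H_1 ≅ Z^2.

Order the vertices as 1 < 2 < 3 < 4 < 5 < 6 < 7. Listing each simplex with vertices in this order, K has dimension 2 with simplices:

  0-simplices (7): [1], [2], [3], [4], [5], [6], [7]
  1-simplices (21): [1,2], [1,3], [1,4], [1,5], [1,6], [1,7], [2,3], [2,4], [2,5], [2,6], [2,7], [3,4], [3,5], [3,6], [3,7], [4,5], [4,6], [4,7], [5,6], [5,7], [6,7]
  2-simplices (14): [1,2,5], [1,2,6], [1,3,6], [1,3,7], [1,4,5], [1,4,7], [2,3,4], [2,3,5], [2,4,7], [2,6,7], [3,4,6], [3,5,7], [4,5,6], [5,6,7]

Hence C_0 ≅ Z^7, C_1 ≅ Z^21, C_2 ≅ Z^14.

Boundary ∂_1: C_1 → C_0 maps an edge to its endpoints' difference, ∂[p,q] = q − p. For instance
  ∂[1,3] = [3] − [1].
The resulting 7×21 matrix has rank 6, and its Smith normal form has invariant factors (1,1,1,1,1,1).

The boundary map ∂_2: C_2 → C_1 maps a triangle to the signed sum of its edges. For instance
  ∂[4,5,6] = [5,6] − [4,6] + [4,5],
  ∂[2,3,4] = [3,4] − [2,4] + [2,3].
The 21×14 boundary matrix has rank 13 and Smith normal form diag(1,1,1,1,1,1,1,1,1,1,1,1,1).

From H_k ≅ ker(∂_k) / im(∂_{k+1}) we obtain:

  H_1: rank ker ∂_1 − rank ∂_2 = (21 − 6) − 13 = 2, and the invariant factors of ∂_2 are all 1, so H_1 = Z^2.

(K is a triangulation of the torus T^2.)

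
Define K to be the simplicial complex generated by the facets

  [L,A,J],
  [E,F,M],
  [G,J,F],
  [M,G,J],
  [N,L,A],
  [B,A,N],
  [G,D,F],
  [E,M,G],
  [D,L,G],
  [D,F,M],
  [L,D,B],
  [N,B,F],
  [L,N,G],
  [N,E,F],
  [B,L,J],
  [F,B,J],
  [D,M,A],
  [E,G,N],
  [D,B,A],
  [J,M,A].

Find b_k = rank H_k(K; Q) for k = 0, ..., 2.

b_0 = 1, b_1 = 1, b_2 = 0.

Order the vertices as A < B < D < E < F < G < J < L < M < N. Listing each simplex with vertices in this order, K has dimension 2 with simplices:

  0-simplices (10): A, B, D, E, F, G, J, L, M, N
  1-simplices (30): AB, AD, AJ, AL, AM, AN, BD, BF, BJ, BL, BN, DF, DG, DL, DM, EF, EG, EM, EN, FG, FJ, FM, FN, GJ, GL, GM, GN, JL, JM, LN
  2-simplices (20): ABD, ABN, ADM, AJL, AJM, ALN, BDL, BFJ, BFN, BJL, DFG, DFM, DGL, EFM, EFN, EGM, EGN, FGJ, GJM, GLN

Hence C_0 ≅ Z^10, C_1 ≅ Z^30, C_2 ≅ Z^20.

∂_1: C_1 → C_0 maps an edge to its endpoints' difference, ∂[p,q] = q − p. For instance
  ∂DG = G − D.
As a 10×30 matrix over Z this has rank 9, with invariant factors (1,1,1,1,1,1,1,1,1).

The boundary map ∂_2: C_2 → C_1 maps a triangle to the signed sum of its edges. For instance
  ∂GJM = JM − GM + GJ,
  ∂EFN = FN − EN + EF.
As a 30×20 matrix over Z this has rank 20, with invariant factors (1,1,1,1,1,1,1,1,1,1,1,1,1,1,1,1,1,1,1,2).

From H_k ≅ ker(∂_k) / im(∂_{k+1}) we obtain:

  H_0: rank C_0 − rank ∂_1 = 10 − 9 = 1, and the invariant factors of ∂_1 are all 1, so H_0 = Z.
  H_1: rank ker ∂_1 − rank ∂_2 = (30 − 9) − 20 = 1, and ∂_2 has invariant factor 2 > 1, so H_1 = Z ⊕ Z/2.
  H_2: rank ker ∂_2 − rank ∂_3 = (20 − 20) − 0 = 0, and there is no ∂_3, so H_2 = 0.

As a check, the Euler characteristic is 10 − 30 + 20 = 0, which agrees with 1 − 1 + 0 = 0.
(K is a triangulation of the Klein bottle.)

Hence the Betti numbers are b_0 = 1, b_1 = 1, b_2 = 0.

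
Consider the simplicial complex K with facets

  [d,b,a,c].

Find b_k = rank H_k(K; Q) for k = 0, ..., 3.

K has 4 vertices, 6 edges, 4 triangles, 1 3-simplex.
rank ∂_0 = 0, rank ∂_1 = 3 ⇒ b_0 = 4 − 0 − 3 = 1; all invariant factors of ∂_1 are 1 so no torsion. So H_0 = Z.
rank ∂_1 = 3, rank ∂_2 = 3 ⇒ b_1 = 6 − 3 − 3 = 0; all invariant factors of ∂_2 are 1 so no torsion. So H_1 = 0.
rank ∂_2 = 3, rank ∂_3 = 1 ⇒ b_2 = 4 − 3 − 1 = 0; all invariant factors of ∂_3 are 1 so no torsion. So H_2 = 0.
rank ∂_3 = 1, rank ∂_4 = 0 ⇒ b_3 = 1 − 1 − 0 = 0. So H_3 = 0.

b_0 = 1, b_1 = 0, b_2 = 0, b_3 = 0.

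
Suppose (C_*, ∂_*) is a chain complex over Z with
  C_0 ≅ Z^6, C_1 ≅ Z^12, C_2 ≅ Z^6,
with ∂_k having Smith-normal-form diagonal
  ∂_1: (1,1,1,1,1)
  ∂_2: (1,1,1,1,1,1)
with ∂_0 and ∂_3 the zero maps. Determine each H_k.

H_0: b_0 = 6 − 0 − 5 = 1; torsion from ∂_1 factors > 1: none. So H_0 = Z.
H_1: b_1 = 12 − 5 − 6 = 1; torsion from ∂_2 factors > 1: none. So H_1 = Z.
H_2: b_2 = 6 − 6 − 0 = 0; torsion from ∂_3 factors > 1: none. So H_2 = 0.

H_0 = Z,  H_1 = Z,  H_2 = 0.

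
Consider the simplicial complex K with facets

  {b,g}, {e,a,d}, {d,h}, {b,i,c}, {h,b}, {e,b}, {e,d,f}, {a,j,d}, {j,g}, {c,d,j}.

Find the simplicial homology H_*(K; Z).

Order the vertices as a < b < c < d < e < f < g < h < i < j. Listing each simplex with vertices in this order, K has dimension 2 with simplices:

  0-simplices (10): a, b, c, d, e, f, g, h, i, j
  1-simplices (17): ad, ae, aj, bc, be, bg, bh, bi, cd, ci, cj, de, df, dh, dj, ef, gj
  2-simplices (5): ade, adj, bci, cdj, def

so the chain groups are C_0 ≅ Z^10, C_1 ≅ Z^17, C_2 ≅ Z^5.

Boundary ∂_1: C_1 → C_0 is given by ∂[p,q] = [q] − [p]. For instance
  ∂bi = i − b.
This gives a 10×17 integer matrix of rank 9; reducing to Smith normal form yields diagonal entries (1,1,1,1,1,1,1,1,1).

The boundary map ∂_2: C_2 → C_1 sends each 2-simplex [p,q,r] to [q,r] − [p,r] + [p,q]. For instance
  ∂cdj = dj − cj + cd,
  ∂bci = ci − bi + bc.
As a 17×5 matrix over Z this has rank 5, with invariant factors (1,1,1,1,1).

Now H_k = ker ∂_k / im ∂_{k+1}, so:

  H_0: rank C_0 − rank ∂_1 = 10 − 9 = 1, and the invariant factors of ∂_1 are all 1, so H_0 ≅ Z.
  H_1: rank ker ∂_1 − rank ∂_2 = (17 − 9) − 5 = 3, and the invariant factors of ∂_2 are all 1, so H_1 ≅ Z^3.
  H_2: rank ker ∂_2 − rank ∂_3 = (5 − 5) − 0 = 0, and there is no ∂_3, so H_2 ≅ 0.

As a check, the Euler characteristic is 10 − 17 + 5 = -2, which agrees with 1 − 3 + 0 = -2.

H_0 = Z,  H_1 = Z^3,  H_2 = 0.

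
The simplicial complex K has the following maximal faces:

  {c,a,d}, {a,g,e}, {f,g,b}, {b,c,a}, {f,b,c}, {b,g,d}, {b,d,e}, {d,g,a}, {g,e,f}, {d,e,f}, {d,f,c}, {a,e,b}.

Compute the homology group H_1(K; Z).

H_1 = Z/2Z.

Fix the vertex order a < b < c < d < e < f < g and write every simplex with vertices in increasing order. Then dim K = 2 and the simplices of K are:

  0-simplices (7): a, b, c, d, e, f, g
  1-simplices (18): ab, ac, ad, ae, ag, bc, bd, be, bf, bg, cd, cf, de, df, dg, ef, eg, fg
  2-simplices (12): abc, abe, acd, adg, aeg, bcf, bde, bdg, bfg, cdf, def, efg

so the chain groups are C_0 ≅ Z^7, C_1 ≅ Z^18, C_2 ≅ Z^12.

∂_1: C_1 → C_0 sends each edge [p,q] (with p < q) to q − p. For instance
  ∂ef = f − e.
As a 7×18 matrix over Z this has rank 6, with invariant factors (1,1,1,1,1,1).

The boundary map ∂_2: C_2 → C_1 acts by ∂[p,q,r] = [q,r] − [p,r] + [p,q]. For instance
  ∂bde = de − be + bd,
  ∂acd = cd − ad + ac.
The 18×12 boundary matrix has rank 12 and Smith normal form diag(1,1,1,1,1,1,1,1,1,1,1,2).

Reading off H_k = ker ∂_k / im ∂_{k+1}:

  H_1: rank ker ∂_1 − rank ∂_2 = (18 − 6) − 12 = 0, and ∂_2 has invariant factor 2 > 1, so H_1 ≅ Z/2Z.

(K is a triangulation of the real projective plane RP^2.)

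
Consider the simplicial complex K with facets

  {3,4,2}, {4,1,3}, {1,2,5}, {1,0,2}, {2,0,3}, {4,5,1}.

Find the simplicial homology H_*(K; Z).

H_0 ≅ Z,  H_1 ≅ Z,  H_2 = 0.

K has 6 vertices, 12 edges, 6 triangles.
rank ∂_0 = 0, rank ∂_1 = 5 ⇒ b_0 = 6 − 0 − 5 = 1; all invariant factors of ∂_1 are 1 so no torsion. So H_0 ≅ Z.
rank ∂_1 = 5, rank ∂_2 = 6 ⇒ b_1 = 12 − 5 − 6 = 1; all invariant factors of ∂_2 are 1 so no torsion. So H_1 ≅ Z.
rank ∂_2 = 6, rank ∂_3 = 0 ⇒ b_2 = 6 − 6 − 0 = 0. So H_2 ≅ 0.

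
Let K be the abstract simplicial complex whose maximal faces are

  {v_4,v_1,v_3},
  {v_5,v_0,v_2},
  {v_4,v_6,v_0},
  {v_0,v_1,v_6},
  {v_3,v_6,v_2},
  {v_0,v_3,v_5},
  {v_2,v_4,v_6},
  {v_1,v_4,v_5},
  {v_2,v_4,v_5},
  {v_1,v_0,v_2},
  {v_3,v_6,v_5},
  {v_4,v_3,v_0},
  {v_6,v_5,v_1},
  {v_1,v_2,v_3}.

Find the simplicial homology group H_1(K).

We work with the vertex ordering v_0 < v_1 < v_2 < v_3 < v_4 < v_5 < v_6. The simplices of K, each written with vertices in increasing order, are:

  0-simplices (7): [v_0], [v_1], [v_2], [v_3], [v_4], [v_5], [v_6]
  1-simplices (21): (21 of them)
  2-simplices (14): (14 of them)

Hence C_0 ≅ Z^7, C_1 ≅ Z^21, C_2 ≅ Z^14.

The boundary map ∂_1: C_1 → C_0 sends each edge [p,q] (with p < q) to q − p.
The 7×21 boundary matrix has rank 6 and Smith normal form diag(1,1,1,1,1,1).

Boundary ∂_2: C_2 → C_1 acts by ∂[p,q,r] = [q,r] − [p,r] + [p,q]. For instance
  ∂[v_1,v_3,v_4] = [v_3,v_4] − [v_1,v_4] + [v_1,v_3],
  ∂[v_1,v_5,v_6] = [v_5,v_6] − [v_1,v_6] + [v_1,v_5].
The 21×14 boundary matrix has rank 13 and Smith normal form diag(1,1,1,1,1,1,1,1,1,1,1,1,1).

Computing H_k = (kernel of ∂_k) / (image of ∂_{k+1}):

  H_1: rank ker ∂_1 − rank ∂_2 = (21 − 6) − 13 = 2, and the invariant factors of ∂_2 are all 1, so H_1 = Z^2.

H_1 = Z^2.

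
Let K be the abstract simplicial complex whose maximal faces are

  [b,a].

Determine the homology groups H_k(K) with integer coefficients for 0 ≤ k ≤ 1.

We work with the vertex ordering a < b. The simplices of K, each written with vertices in increasing order, are:

  0-simplices (2): a, b
  1-simplices (1): ab

giving chain groups C_0 ≅ Z^2, C_1 ≅ Z^1.

The boundary map ∂_1: C_1 → C_0 sends each edge [p,q] (with p < q) to q − p. For instance
  ∂ab = b − a.
The 2×1 boundary matrix has rank 1 and Smith normal form diag(1).

Reading off H_k = ker ∂_k / im ∂_{k+1}:

  H_0: rank C_0 − rank ∂_1 = 2 − 1 = 1, and the invariant factors of ∂_1 are all 1, so H_0 ≅ Z.
  H_1: rank ker ∂_1 − rank ∂_2 = (1 − 1) − 0 = 0, and there is no ∂_2, so H_1 ≅ 0.

As a check, the Euler characteristic is 2 − 1 = 1, which agrees with 1 − 0 = 1.

H_0 = Z,  H_1 = 0.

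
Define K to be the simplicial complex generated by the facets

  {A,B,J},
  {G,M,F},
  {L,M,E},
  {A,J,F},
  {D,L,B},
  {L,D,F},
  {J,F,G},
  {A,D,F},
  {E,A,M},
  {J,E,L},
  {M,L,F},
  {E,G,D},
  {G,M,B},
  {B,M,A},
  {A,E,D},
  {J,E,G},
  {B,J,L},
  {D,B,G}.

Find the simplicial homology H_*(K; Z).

H_0 ≅ Z,  H_1 ≅ Z^2,  H_2 ≅ Z.

K has 9 vertices, 27 edges, 18 triangles.
rank ∂_0 = 0, rank ∂_1 = 8 ⇒ b_0 = 9 − 0 − 8 = 1; all invariant factors of ∂_1 are 1 so no torsion. So H_0 ≅ Z.
rank ∂_1 = 8, rank ∂_2 = 17 ⇒ b_1 = 27 − 8 − 17 = 2; all invariant factors of ∂_2 are 1 so no torsion. So H_1 ≅ Z^2.
rank ∂_2 = 17, rank ∂_3 = 0 ⇒ b_2 = 18 − 17 − 0 = 1. So H_2 ≅ Z.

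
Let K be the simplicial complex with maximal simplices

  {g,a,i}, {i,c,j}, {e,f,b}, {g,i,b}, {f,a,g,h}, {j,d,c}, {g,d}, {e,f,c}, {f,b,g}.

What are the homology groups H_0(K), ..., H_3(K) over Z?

Order the vertices as a < b < c < d < e < f < g < h < i < j. Listing each simplex with vertices in this order, K has dimension 3 with simplices:

  0-simplices (10): a, b, c, d, e, f, g, h, i, j
  1-simplices (21): af, ag, ah, ai, be, bf, bg, bi, cd, ce, cf, ci, cj, dg, dj, ef, fg, fh, gh, gi, ij
  2-simplices (11): afg, afh, agh, agi, bef, bfg, bgi, cdj, cef, cij, fgh
  3-simplices (1): afgh

Hence C_0 ≅ Z^10, C_1 ≅ Z^21, C_2 ≅ Z^11, C_3 ≅ Z^1.

Boundary ∂_1: C_1 → C_0 maps an edge to its endpoints' difference, ∂[p,q] = q − p.
This gives a 10×21 integer matrix of rank 9; reducing to Smith normal form yields diagonal entries (1,1,1,1,1,1,1,1,1).

Boundary ∂_2: C_2 → C_1 maps a triangle to the signed sum of its edges. For instance
  ∂bgi = gi − bi + bg,
  ∂agi = gi − ai + ag.
The 21×11 boundary matrix has rank 10 and Smith normal form diag(1,1,1,1,1,1,1,1,1,1).

Boundary ∂_3: C_3 → C_2 sends each 3-simplex σ to the alternating sum Σ_i (−1)^i (σ with its i-th vertex removed). For instance
  ∂afgh = fgh − agh + afh − afg.
The resulting 11×1 matrix has rank 1, and its Smith normal form has invariant factors (1).

Now H_k = ker ∂_k / im ∂_{k+1}, so:

  H_0: rank C_0 − rank ∂_1 = 10 − 9 = 1, and the invariant factors of ∂_1 are all 1, so H_0 ≅ Z.
  H_1: rank ker ∂_1 − rank ∂_2 = (21 − 9) − 10 = 2, and the invariant factors of ∂_2 are all 1, so H_1 ≅ Z^2.
  H_2: rank ker ∂_2 − rank ∂_3 = (11 − 10) − 1 = 0, and the invariant factors of ∂_3 are all 1, so H_2 ≅ 0.
  H_3: rank ker ∂_3 − rank ∂_4 = (1 − 1) − 0 = 0, and there is no ∂_4, so H_3 ≅ 0.

H_0 ≅ Z,  H_1 ≅ Z^2,  H_2 = 0,  H_3 = 0.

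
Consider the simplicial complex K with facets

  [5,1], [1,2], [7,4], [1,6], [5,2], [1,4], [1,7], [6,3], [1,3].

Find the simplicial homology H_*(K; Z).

H_0 = Z,  H_1 = Z^3.

Fix the vertex order 1 < 2 < 3 < 4 < 5 < 6 < 7 and write every simplex with vertices in increasing order. Then dim K = 1 and the simplices of K are:

  0-simplices (7): [1], [2], [3], [4], [5], [6], [7]
  1-simplices (9): [1,2], [1,3], [1,4], [1,5], [1,6], [1,7], [2,5], [3,6], [4,7]

Hence C_0 ≅ Z^7, C_1 ≅ Z^9.

The boundary map ∂_1: C_1 → C_0 maps an edge to its endpoints' difference, ∂[p,q] = q − p.
As a 7×9 matrix over Z this has rank 6, with invariant factors (1,1,1,1,1,1).

Reading off H_k = ker ∂_k / im ∂_{k+1}:

  H_0: rank C_0 − rank ∂_1 = 7 − 6 = 1, and the invariant factors of ∂_1 are all 1, so H_0 ≅ Z.
  H_1: rank ker ∂_1 − rank ∂_2 = (9 − 6) − 0 = 3, and there is no ∂_2, so H_1 ≅ Z^3.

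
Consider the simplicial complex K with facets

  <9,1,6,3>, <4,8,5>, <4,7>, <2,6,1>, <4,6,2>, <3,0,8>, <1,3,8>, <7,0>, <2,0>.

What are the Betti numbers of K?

Take the total order 0 < 1 < 2 < 3 < 4 < 5 < 6 < 7 < 8 < 9 on the vertex set. Then K (dimension 3) consists of the simplices:

  0-simplices (10): [0], [1], [2], [3], [4], [5], [6], [7], [8], [9]
  1-simplices (20): [0,2], [0,3], [0,7], [0,8], [1,2], [1,3], [1,6], [1,8], [1,9], [2,4], [2,6], [3,6], [3,8], [3,9], [4,5], [4,6], [4,7], [4,8], [5,8], [6,9]
  2-simplices (9): [0,3,8], [1,2,6], [1,3,6], [1,3,8], [1,3,9], [1,6,9], [2,4,6], [3,6,9], [4,5,8]
  3-simplices (1): [1,3,6,9]

so the chain groups are C_0 ≅ Z^10, C_1 ≅ Z^20, C_2 ≅ Z^9, C_3 ≅ Z^1.

Boundary ∂_1: C_1 → C_0 sends each edge [p,q] (with p < q) to q − p.
The 10×20 boundary matrix has rank 9 and Smith normal form diag(1,1,1,1,1,1,1,1,1).

The boundary map ∂_2: C_2 → C_1 maps a triangle to the signed sum of its edges. For instance
  ∂[3,6,9] = [6,9] − [3,9] + [3,6],
  ∂[1,3,6] = [3,6] − [1,6] + [1,3].
As a 20×9 matrix over Z this has rank 8, with invariant factors (1,1,1,1,1,1,1,1).

∂_3: C_3 → C_2 sends each 3-simplex σ to the alternating sum Σ_i (−1)^i (σ with its i-th vertex removed). For instance
  ∂[1,3,6,9] = [3,6,9] − [1,6,9] + [1,3,9] − [1,3,6].
The resulting 9×1 matrix has rank 1, and its Smith normal form has invariant factors (1).

Now H_k = ker ∂_k / im ∂_{k+1}, so:

  H_0: rank C_0 − rank ∂_1 = 10 − 9 = 1, and the invariant factors of ∂_1 are all 1, so H_0 = Z.
  H_1: rank ker ∂_1 − rank ∂_2 = (20 − 9) − 8 = 3, and the invariant factors of ∂_2 are all 1, so H_1 = Z^3.
  H_2: rank ker ∂_2 − rank ∂_3 = (9 − 8) − 1 = 0, and the invariant factors of ∂_3 are all 1, so H_2 = 0.
  H_3: rank ker ∂_3 − rank ∂_4 = (1 − 1) − 0 = 0, and there is no ∂_4, so H_3 = 0.

Hence the Betti numbers are b_0 = 1, b_1 = 3, b_2 = 0, b_3 = 0.

b_0 = 1, b_1 = 3, b_2 = 0, b_3 = 0.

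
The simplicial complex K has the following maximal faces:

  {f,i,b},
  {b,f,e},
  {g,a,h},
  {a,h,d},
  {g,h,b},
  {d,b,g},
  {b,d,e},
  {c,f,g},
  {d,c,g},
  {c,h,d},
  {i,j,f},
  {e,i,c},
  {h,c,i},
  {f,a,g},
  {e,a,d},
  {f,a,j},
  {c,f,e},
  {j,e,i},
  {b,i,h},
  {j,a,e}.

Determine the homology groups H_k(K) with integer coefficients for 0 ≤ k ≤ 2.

Fix the vertex order a < b < c < d < e < f < g < h < i < j and write every simplex with vertices in increasing order. Then dim K = 2 and the simplices of K are:

  0-simplices (10): a, b, c, d, e, f, g, h, i, j
  1-simplices (30): ad, ae, af, ag, ah, aj, bd, be, bf, bg, bh, bi, cd, ce, cf, cg, ch, ci, de, dg, dh, ef, ei, ej, fg, fi, fj, gh, hi, ij
  2-simplices (20): ade, adh, aej, afg, afj, agh, bde, bdg, bef, bfi, bgh, bhi, cdg, cdh, cef, cei, cfg, chi, eij, fij

so the chain groups are C_0 ≅ Z^10, C_1 ≅ Z^30, C_2 ≅ Z^20.

The boundary map ∂_1: C_1 → C_0 sends each edge [p,q] (with p < q) to q − p. For instance
  ∂ci = i − c.
The resulting 10×30 matrix has rank 9, and its Smith normal form has invariant factors (1,1,1,1,1,1,1,1,1).

Boundary ∂_2: C_2 → C_1 acts by ∂[p,q,r] = [q,r] − [p,r] + [p,q]. For instance
  ∂bhi = hi − bi + bh,
  ∂fij = ij − fj + fi.
The resulting 30×20 matrix has rank 20, and its Smith normal form has invariant factors (1,1,1,1,1,1,1,1,1,1,1,1,1,1,1,1,1,1,1,2).

Computing H_k = (kernel of ∂_k) / (image of ∂_{k+1}):

  H_0: rank C_0 − rank ∂_1 = 10 − 9 = 1, and the invariant factors of ∂_1 are all 1, so H_0 ≅ Z.
  H_1: rank ker ∂_1 − rank ∂_2 = (30 − 9) − 20 = 1, and ∂_2 has invariant factor 2 > 1, so H_1 ≅ Z ⊕ Z/2.
  H_2: rank ker ∂_2 − rank ∂_3 = (20 − 20) − 0 = 0, and there is no ∂_3, so H_2 ≅ 0.

H_0 ≅ Z,  H_1 ≅ Z ⊕ Z/2,  H_2 = 0.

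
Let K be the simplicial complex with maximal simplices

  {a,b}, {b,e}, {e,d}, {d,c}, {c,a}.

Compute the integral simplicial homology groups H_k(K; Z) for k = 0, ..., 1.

H_0 ≅ Z,  H_1 ≅ Z.

We work with the vertex ordering a < b < c < d < e. The simplices of K, each written with vertices in increasing order, are:

  0-simplices (5): a, b, c, d, e
  1-simplices (5): ab, ac, be, cd, de

giving chain groups C_0 ≅ Z^5, C_1 ≅ Z^5.

∂_1: C_1 → C_0 maps an edge to its endpoints' difference, ∂[p,q] = q − p. For instance
  ∂ac = c − a.
This gives a 5×5 integer matrix of rank 4; reducing to Smith normal form yields diagonal entries (1,1,1,1).

Now H_k = ker ∂_k / im ∂_{k+1}, so:

  H_0: rank C_0 − rank ∂_1 = 5 − 4 = 1, and the invariant factors of ∂_1 are all 1, so H_0 = Z.
  H_1: rank ker ∂_1 − rank ∂_2 = (5 − 4) − 0 = 1, and there is no ∂_2, so H_1 = Z.

(K is a triangulation of the circle S^1.)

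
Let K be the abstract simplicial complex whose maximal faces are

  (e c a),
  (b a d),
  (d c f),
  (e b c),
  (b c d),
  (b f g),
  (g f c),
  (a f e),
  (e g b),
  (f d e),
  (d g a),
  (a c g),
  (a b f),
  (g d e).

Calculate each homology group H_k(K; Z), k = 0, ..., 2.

H_0 ≅ Z,  H_1 ≅ Z^2,  H_2 ≅ Z.

K has 7 vertices, 21 edges, 14 triangles.
rank ∂_0 = 0, rank ∂_1 = 6 ⇒ b_0 = 7 − 0 − 6 = 1; all invariant factors of ∂_1 are 1 so no torsion. So H_0 ≅ Z.
rank ∂_1 = 6, rank ∂_2 = 13 ⇒ b_1 = 21 − 6 − 13 = 2; all invariant factors of ∂_2 are 1 so no torsion. So H_1 ≅ Z^2.
rank ∂_2 = 13, rank ∂_3 = 0 ⇒ b_2 = 14 − 13 − 0 = 1. So H_2 ≅ Z.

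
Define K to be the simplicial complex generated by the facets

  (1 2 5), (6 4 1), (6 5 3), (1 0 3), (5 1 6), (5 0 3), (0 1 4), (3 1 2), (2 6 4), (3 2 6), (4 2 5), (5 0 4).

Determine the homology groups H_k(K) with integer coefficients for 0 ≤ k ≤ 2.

Fix the vertex order 0 < 1 < 2 < 3 < 4 < 5 < 6 and write every simplex with vertices in increasing order. Then dim K = 2 and the simplices of K are:

  0-simplices (7): [0], [1], [2], [3], [4], [5], [6]
  1-simplices (18): [0,1], [0,3], [0,4], [0,5], [1,2], [1,3], [1,4], [1,5], [1,6], [2,3], [2,4], [2,5], [2,6], [3,5], [3,6], [4,5], [4,6], [5,6]
  2-simplices (12): [0,1,3], [0,1,4], [0,3,5], [0,4,5], [1,2,3], [1,2,5], [1,4,6], [1,5,6], [2,3,6], [2,4,5], [2,4,6], [3,5,6]

so the chain groups are C_0 ≅ Z^7, C_1 ≅ Z^18, C_2 ≅ Z^12.

∂_1: C_1 → C_0 is given by ∂[p,q] = [q] − [p]. For instance
  ∂[4,5] = [5] − [4].
The resulting 7×18 matrix has rank 6, and its Smith normal form has invariant factors (1,1,1,1,1,1).

Boundary ∂_2: C_2 → C_1 maps a triangle to the signed sum of its edges. For instance
  ∂[0,1,3] = [1,3] − [0,3] + [0,1],
  ∂[1,2,5] = [2,5] − [1,5] + [1,2].
As a 18×12 matrix over Z this has rank 12, with invariant factors (1,1,1,1,1,1,1,1,1,1,1,2).

Computing H_k = (kernel of ∂_k) / (image of ∂_{k+1}):

  H_0: rank C_0 − rank ∂_1 = 7 − 6 = 1, and the invariant factors of ∂_1 are all 1, so H_0 ≅ Z.
  H_1: rank ker ∂_1 − rank ∂_2 = (18 − 6) − 12 = 0, and ∂_2 has invariant factor 2 > 1, so H_1 ≅ Z/2.
  H_2: rank ker ∂_2 − rank ∂_3 = (12 − 12) − 0 = 0, and there is no ∂_3, so H_2 ≅ 0.

(K is a triangulation of the real projective plane RP^2.)

H_0 = Z,  H_1 = Z/2,  H_2 = 0.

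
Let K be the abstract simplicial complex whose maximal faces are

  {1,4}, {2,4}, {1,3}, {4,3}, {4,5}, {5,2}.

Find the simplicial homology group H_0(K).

H_0 ≅ Z.

Fix the vertex order 1 < 2 < 3 < 4 < 5 and write every simplex with vertices in increasing order. Then dim K = 1 and the simplices of K are:

  0-simplices (5): [1], [2], [3], [4], [5]
  1-simplices (6): [1,3], [1,4], [2,4], [2,5], [3,4], [4,5]

Hence C_0 ≅ Z^5, C_1 ≅ Z^6.

∂_1: C_1 → C_0 is given by ∂[p,q] = [q] − [p].
The 5×6 boundary matrix has rank 4 and Smith normal form diag(1,1,1,1).

Computing H_k = (kernel of ∂_k) / (image of ∂_{k+1}):

  H_0: rank C_0 − rank ∂_1 = 5 − 4 = 1, and the invariant factors of ∂_1 are all 1, so H_0 ≅ Z.

(K is a triangulation of a wedge of 2 circles.)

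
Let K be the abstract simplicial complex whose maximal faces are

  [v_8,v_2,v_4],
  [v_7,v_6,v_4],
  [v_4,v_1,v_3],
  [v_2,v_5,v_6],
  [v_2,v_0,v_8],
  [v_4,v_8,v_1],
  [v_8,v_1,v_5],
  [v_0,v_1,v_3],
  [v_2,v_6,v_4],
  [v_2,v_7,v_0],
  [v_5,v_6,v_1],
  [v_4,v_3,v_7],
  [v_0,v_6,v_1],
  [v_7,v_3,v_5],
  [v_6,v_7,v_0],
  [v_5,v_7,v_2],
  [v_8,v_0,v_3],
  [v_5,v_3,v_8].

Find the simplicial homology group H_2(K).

We work with the vertex ordering v_0 < v_1 < v_2 < v_3 < v_4 < v_5 < v_6 < v_7 < v_8. The simplices of K, each written with vertices in increasing order, are:

  0-simplices (9): [v_0], [v_1], [v_2], [v_3], [v_4], [v_5], [v_6], [v_7], [v_8]
  1-simplices (27): (27 of them)
  2-simplices (18): (18 of them)

so the chain groups are C_0 ≅ Z^9, C_1 ≅ Z^27, C_2 ≅ Z^18.

Boundary ∂_1: C_1 → C_0 is given by ∂[p,q] = [q] − [p].
The 9×27 boundary matrix has rank 8 and Smith normal form diag(1,1,1,1,1,1,1,1).

Boundary ∂_2: C_2 → C_1 sends each 2-simplex [p,q,r] to [q,r] − [p,r] + [p,q]. For instance
  ∂[v_0,v_2,v_8] = [v_2,v_8] − [v_0,v_8] + [v_0,v_2],
  ∂[v_1,v_5,v_8] = [v_5,v_8] − [v_1,v_8] + [v_1,v_5].
As a 27×18 matrix over Z this has rank 18, with invariant factors (1,1,1,1,1,1,1,1,1,1,1,1,1,1,1,1,1,2).

From H_k ≅ ker(∂_k) / im(∂_{k+1}) we obtain:

  H_2: rank ker ∂_2 − rank ∂_3 = (18 − 18) − 0 = 0, and there is no ∂_3, so H_2 = 0.

H_2 ≅ 0.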